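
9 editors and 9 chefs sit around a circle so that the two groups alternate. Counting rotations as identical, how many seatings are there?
Fix one of the editors: (9-1)! ways for the remaining editors, × 9! ways for the chefs = 40320 × 362880 = 14631321600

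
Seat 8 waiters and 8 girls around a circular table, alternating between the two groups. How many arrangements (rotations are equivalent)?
Fix one of the waiters: (8-1)! ways for the remaining waiters, × 8! ways for the girls = 5040 × 40320 = 203212800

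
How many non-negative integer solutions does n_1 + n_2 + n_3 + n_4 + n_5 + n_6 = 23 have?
C(23+6-1, 6-1) = C(28, 5) = 98280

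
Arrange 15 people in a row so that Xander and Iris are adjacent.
Treat as block: (15-1)! × 2! = 87178291200 × 2 = 174356582400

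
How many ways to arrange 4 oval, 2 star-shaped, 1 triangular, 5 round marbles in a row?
12! / (4! × 2! × 1! × 5!) = 83160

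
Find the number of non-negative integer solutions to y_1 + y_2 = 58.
C(58+2-1, 2-1) = C(59, 1) = 59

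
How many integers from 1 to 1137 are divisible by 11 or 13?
⌊1137/11⌋ + ⌊1137/13⌋ - ⌊1137/143⌋ = 103 + 87 - 7 = 183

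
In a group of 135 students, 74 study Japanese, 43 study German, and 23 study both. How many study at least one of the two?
|A∪B| = |A| + |B| - |A∩B| = 74 + 43 - 23 = 94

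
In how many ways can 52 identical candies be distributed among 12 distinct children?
C(52+12-1, 12-1) = C(63, 11) = 615790256823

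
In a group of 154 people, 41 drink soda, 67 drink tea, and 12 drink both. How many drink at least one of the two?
|A∪B| = |A| + |B| - |A∩B| = 41 + 67 - 12 = 96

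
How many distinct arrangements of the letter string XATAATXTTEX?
11! / (4! × 3! × 1! × 3!) = 46200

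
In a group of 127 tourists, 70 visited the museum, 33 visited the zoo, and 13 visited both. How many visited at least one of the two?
|A∪B| = |A| + |B| - |A∩B| = 70 + 33 - 13 = 90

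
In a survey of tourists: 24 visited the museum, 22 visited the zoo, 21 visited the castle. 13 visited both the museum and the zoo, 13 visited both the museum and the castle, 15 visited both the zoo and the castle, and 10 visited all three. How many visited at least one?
|A∪B∪C| = 24+22+21-13-13-15+10 = 36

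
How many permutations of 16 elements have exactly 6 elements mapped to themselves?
Choose the 6 fixed points C(16,6) = 8008, derange the rest: !10 = Σ_{j=0}^{10} (-1)^j·10!/j! = 3628800 - 3628800 + 1814400 - 604800 + 151200 - 30240 + 5040 - 720 + 90 - 10 + 1 = 1334961. Product = 8008 × 1334961 = 10690367688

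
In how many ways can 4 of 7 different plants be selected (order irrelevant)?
C(7,4) = 7!/(4!×3!) = 35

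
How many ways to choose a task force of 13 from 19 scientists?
C(19,13) = 19!/(13!×6!) = 27132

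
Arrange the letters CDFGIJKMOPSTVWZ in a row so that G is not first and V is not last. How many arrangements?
By inclusion-exclusion: 15! - 2×(15-1)! + (15-2)! = 1307674368000 - 174356582400 + 6227020800 = 1139544806400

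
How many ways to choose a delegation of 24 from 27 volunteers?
C(27,24) = 27!/(24!×3!) = 2925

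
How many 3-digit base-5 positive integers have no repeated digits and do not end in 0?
Last digit: 4 nonzero choices. First digit: 3 (nonzero, ≠last). Middle 1: P(3,1) = 3. Total = 36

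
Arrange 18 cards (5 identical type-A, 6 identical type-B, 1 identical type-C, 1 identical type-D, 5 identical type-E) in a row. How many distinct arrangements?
18! / (5! × 6! × 1! × 1! × 5!) = 617512896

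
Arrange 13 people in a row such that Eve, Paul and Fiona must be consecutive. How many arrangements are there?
Treat the 3 as one block: (13-3+1)! × 3! = 39916800 × 6 = 239500800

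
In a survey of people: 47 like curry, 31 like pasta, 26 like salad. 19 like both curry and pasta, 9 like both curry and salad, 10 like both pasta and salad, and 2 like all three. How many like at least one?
|A∪B∪C| = 47+31+26-19-9-10+2 = 68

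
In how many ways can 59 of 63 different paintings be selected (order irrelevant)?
C(63,59) = 63!/(59!×4!) = 595665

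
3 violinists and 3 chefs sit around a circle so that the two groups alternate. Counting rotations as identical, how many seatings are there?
Fix one of the violinists: (3-1)! ways for the remaining violinists, × 3! ways for the chefs = 2 × 6 = 12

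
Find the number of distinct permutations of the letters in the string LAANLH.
6! / (1! × 1! × 2! × 2!) = 180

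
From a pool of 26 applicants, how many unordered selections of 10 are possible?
C(26,10) = 26!/(10!×16!) = 5311735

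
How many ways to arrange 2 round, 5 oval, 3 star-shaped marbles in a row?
10! / (2! × 5! × 3!) = 2520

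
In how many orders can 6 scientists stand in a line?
6! = 720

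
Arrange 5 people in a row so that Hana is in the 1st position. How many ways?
Fix one position: (5-1)! = 24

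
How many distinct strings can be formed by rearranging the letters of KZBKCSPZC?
9! / (2! × 2! × 1! × 1! × 1! × 2!) = 45360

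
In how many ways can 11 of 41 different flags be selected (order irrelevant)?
C(41,11) = 41!/(11!×30!) = 3159461968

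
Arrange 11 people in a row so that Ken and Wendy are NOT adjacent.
Total - adjacent = 11! - (11-1)!×2 = 39916800 - 7257600 = 32659200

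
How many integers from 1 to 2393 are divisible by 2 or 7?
⌊2393/2⌋ + ⌊2393/7⌋ - ⌊2393/14⌋ = 1196 + 341 - 170 = 1367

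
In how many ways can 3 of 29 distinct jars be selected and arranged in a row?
P(29,3) = 29!/(29-3)! = 21924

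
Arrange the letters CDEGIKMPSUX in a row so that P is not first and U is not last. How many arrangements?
By inclusion-exclusion: 11! - 2×(11-1)! + (11-2)! = 39916800 - 7257600 + 362880 = 33022080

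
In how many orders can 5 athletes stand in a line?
5! = 120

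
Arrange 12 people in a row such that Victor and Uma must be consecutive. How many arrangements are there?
Treat the 2 as one block: (12-2+1)! × 2! = 39916800 × 2 = 79833600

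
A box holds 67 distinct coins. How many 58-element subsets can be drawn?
C(67,58) = 67!/(58!×9!) = 42757703560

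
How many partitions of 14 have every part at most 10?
Let r_j(i) = number of partitions of i into parts ≤ j, for i = 0..14. r_1(i) = 1 for all i; r_j(i) = r_{j-1}(i) + r_j(i-j). Rows j = 2..10: ≤2: 1 1 2 2 3 3 4 4 5 5 6 6 7 7 8; ≤3: 1 1 2 3 4 5 7 8 10 12 14 16 19 21 24; ≤4: 1 1 2 3 5 6 9 11 15 18 23 27 34 39 47; ≤5: 1 1 2 3 5 7 10 13 18 23 30 37 47 57 70; ≤6: 1 1 2 3 5 7 11 14 20 26 35 44 58 71 90; ≤7: 1 1 2 3 5 7 11 15 21 28 38 49 65 82 105; ≤8: 1 1 2 3 5 7 11 15 22 29 40 52 70 89 116; ≤9: 1 1 2 3 5 7 11 15 22 30 41 54 73 94 123; ≤10: 1 1 2 3 5 7 11 15 22 30 42 55 75 97 128. r_10(14) = 128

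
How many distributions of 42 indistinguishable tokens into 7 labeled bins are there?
C(42+7-1, 7-1) = C(48, 6) = 12271512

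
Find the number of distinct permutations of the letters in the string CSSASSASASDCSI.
14! / (2! × 1! × 1! × 7! × 3!) = 1441440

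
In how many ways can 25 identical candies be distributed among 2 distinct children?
C(25+2-1, 2-1) = C(26, 1) = 26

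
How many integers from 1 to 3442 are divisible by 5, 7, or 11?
⌊3442/5⌋+⌊3442/7⌋+⌊3442/11⌋ - ⌊3442/35⌋-⌊3442/55⌋-⌊3442/77⌋ + ⌊3442/385⌋ = 688+491+312 - 98-62-44 + 8 = 1295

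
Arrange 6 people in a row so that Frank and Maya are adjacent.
Treat as block: (6-1)! × 2! = 120 × 2 = 240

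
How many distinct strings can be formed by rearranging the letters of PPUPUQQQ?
8! / (2! × 3! × 3!) = 560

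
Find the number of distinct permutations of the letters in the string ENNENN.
6! / (2! × 4!) = 15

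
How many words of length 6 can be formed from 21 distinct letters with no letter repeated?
P(21,6) = 21!/(21-6)! = 39070080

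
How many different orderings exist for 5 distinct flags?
5! = 120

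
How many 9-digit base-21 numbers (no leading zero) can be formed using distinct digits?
First digit: 20 choices (nonzero). Then descending: 20 × 20 × 19 × 18 × 17 × 16 × 15 × 14 × 13 = 101582208000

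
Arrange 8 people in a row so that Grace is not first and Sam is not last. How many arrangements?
By inclusion-exclusion: 8! - 2×(8-1)! + (8-2)! = 40320 - 10080 + 720 = 30960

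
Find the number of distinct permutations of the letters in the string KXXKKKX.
7! / (3! × 4!) = 35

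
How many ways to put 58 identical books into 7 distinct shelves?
C(58+7-1, 7-1) = C(64, 6) = 74974368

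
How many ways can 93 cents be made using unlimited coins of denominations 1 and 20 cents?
Coefficient of x^93 in 1/(1-x^1) · 1/(1-x^20). Use j coins of 20 for j = 0..⌊93/20⌋ = 4, the rest in 1s: 4 + 1 = 5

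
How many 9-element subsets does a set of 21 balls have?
C(21,9) = 21!/(9!×12!) = 293930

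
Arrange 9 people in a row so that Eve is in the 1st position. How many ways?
Fix one position: (9-1)! = 40320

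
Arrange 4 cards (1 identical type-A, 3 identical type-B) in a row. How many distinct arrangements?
4! / (1! × 3!) = 4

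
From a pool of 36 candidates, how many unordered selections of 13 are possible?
C(36,13) = 36!/(13!×23!) = 2310789600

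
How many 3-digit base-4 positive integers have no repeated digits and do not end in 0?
Last digit: 3 nonzero choices. First digit: 2 (nonzero, ≠last). Middle 1: P(2,1) = 2. Total = 12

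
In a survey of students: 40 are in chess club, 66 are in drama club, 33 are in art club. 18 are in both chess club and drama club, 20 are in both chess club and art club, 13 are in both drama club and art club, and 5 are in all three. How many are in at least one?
|A∪B∪C| = 40+66+33-18-20-13+5 = 93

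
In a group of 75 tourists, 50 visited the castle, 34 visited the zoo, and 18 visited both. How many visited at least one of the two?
|A∪B| = |A| + |B| - |A∩B| = 50 + 34 - 18 = 66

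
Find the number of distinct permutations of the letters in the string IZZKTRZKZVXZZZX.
15! / (2! × 1! × 7! × 1! × 1! × 1! × 2!) = 64864800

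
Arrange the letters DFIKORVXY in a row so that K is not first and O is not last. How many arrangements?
By inclusion-exclusion: 9! - 2×(9-1)! + (9-2)! = 362880 - 80640 + 5040 = 287280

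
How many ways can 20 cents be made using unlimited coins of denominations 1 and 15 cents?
Coefficient of x^20 in 1/(1-x^1) · 1/(1-x^15). Use j coins of 15 for j = 0..⌊20/15⌋ = 1, the rest in 1s: 1 + 1 = 2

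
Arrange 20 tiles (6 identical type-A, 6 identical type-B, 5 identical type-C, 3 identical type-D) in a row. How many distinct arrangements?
20! / (6! × 6! × 5! × 3!) = 6518191680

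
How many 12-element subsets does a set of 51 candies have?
C(51,12) = 51!/(12!×39!) = 158753389900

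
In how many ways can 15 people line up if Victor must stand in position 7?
Fix one position: (15-1)! = 87178291200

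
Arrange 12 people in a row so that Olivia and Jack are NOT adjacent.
Total - adjacent = 12! - (12-1)!×2 = 479001600 - 79833600 = 399168000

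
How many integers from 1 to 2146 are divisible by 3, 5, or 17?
⌊2146/3⌋+⌊2146/5⌋+⌊2146/17⌋ - ⌊2146/15⌋-⌊2146/51⌋-⌊2146/85⌋ + ⌊2146/255⌋ = 715+429+126 - 143-42-25 + 8 = 1068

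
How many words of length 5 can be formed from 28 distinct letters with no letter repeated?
P(28,5) = 28!/(28-5)! = 11793600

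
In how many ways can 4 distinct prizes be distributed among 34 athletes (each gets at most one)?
P(34,4) = 34!/(34-4)! = 1113024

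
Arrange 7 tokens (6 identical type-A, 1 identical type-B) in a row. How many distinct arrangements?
7! / (6! × 1!) = 7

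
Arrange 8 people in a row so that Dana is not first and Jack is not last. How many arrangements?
By inclusion-exclusion: 8! - 2×(8-1)! + (8-2)! = 40320 - 10080 + 720 = 30960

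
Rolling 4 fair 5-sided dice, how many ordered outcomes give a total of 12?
Coefficient of x^12 in (x + x² + ... + x^5)^4. By inclusion-exclusion on dice exceeding 5: Σ_j (-1)^j C(4,j)·C(12-1-5j, 3) = C(4,0)·C(11,3) - C(4,1)·C(6,3) = 1·165 - 4·20 = 85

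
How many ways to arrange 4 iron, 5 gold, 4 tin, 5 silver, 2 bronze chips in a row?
20! / (4! × 5! × 4! × 5! × 2!) = 146659312800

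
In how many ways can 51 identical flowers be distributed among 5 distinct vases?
C(51+5-1, 5-1) = C(55, 4) = 341055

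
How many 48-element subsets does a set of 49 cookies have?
C(49,48) = 49!/(48!×1!) = 49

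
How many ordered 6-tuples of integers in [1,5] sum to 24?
Coefficient of x^24 in (x + x² + ... + x^5)^6. By inclusion-exclusion on dice exceeding 5: Σ_j (-1)^j C(6,j)·C(24-1-5j, 5) = C(6,0)·C(23,5) - C(6,1)·C(18,5) + C(6,2)·C(13,5) - C(6,3)·C(8,5) = 1·33649 - 6·8568 + 15·1287 - 20·56 = 426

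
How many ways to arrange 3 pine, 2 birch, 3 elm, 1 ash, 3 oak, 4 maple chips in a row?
16! / (3! × 2! × 3! × 1! × 3! × 4!) = 2018016000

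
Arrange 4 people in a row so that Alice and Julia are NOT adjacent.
Total - adjacent = 4! - (4-1)!×2 = 24 - 12 = 12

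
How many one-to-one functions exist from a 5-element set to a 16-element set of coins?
P(16,5) = 16!/(16-5)! = 524160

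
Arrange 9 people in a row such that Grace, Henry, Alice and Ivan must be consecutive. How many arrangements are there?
Treat the 4 as one block: (9-4+1)! × 4! = 720 × 24 = 17280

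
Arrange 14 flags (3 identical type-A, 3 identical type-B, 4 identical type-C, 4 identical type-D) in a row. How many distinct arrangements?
14! / (3! × 3! × 4! × 4!) = 4204200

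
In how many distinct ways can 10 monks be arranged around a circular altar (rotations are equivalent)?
Circular: fix one position, arrange the rest. (10-1)! = 362880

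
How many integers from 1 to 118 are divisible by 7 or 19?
⌊118/7⌋ + ⌊118/19⌋ - ⌊118/133⌋ = 16 + 6 - 0 = 22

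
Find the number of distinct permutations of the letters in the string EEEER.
5! / (4! × 1!) = 5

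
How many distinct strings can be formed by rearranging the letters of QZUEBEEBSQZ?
11! / (2! × 2! × 1! × 1! × 2! × 3!) = 831600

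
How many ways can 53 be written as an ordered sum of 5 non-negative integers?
C(53+5-1, 5-1) = C(57, 4) = 395010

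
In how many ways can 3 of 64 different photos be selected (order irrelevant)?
C(64,3) = 64!/(3!×61!) = 41664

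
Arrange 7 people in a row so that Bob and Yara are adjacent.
Treat as block: (7-1)! × 2! = 720 × 2 = 1440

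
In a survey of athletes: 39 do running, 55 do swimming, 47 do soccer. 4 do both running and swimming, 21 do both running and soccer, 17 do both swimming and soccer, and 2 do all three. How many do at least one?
|A∪B∪C| = 39+55+47-4-21-17+2 = 101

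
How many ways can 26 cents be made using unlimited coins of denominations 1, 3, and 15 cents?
Coefficient of x^26 in 1/(1-x^1) · 1/(1-x^3) · 1/(1-x^15). Case on j = number of 15-cent coins (j = 0..1); remainder r = 26 - 15j is made from {1,3} in ⌊r/3⌋+1 ways. r = 26, 11 → 9 + 4 = 13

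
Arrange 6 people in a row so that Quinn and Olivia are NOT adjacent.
Total - adjacent = 6! - (6-1)!×2 = 720 - 240 = 480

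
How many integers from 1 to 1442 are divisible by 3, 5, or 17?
⌊1442/3⌋+⌊1442/5⌋+⌊1442/17⌋ - ⌊1442/15⌋-⌊1442/51⌋-⌊1442/85⌋ + ⌊1442/255⌋ = 480+288+84 - 96-28-16 + 5 = 717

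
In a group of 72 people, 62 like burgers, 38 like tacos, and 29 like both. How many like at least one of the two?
|A∪B| = |A| + |B| - |A∩B| = 62 + 38 - 29 = 71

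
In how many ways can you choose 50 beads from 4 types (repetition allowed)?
C(50+4-1, 4-1) = C(53, 3) = 23426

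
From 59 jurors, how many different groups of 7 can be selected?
C(59,7) = 59!/(7!×52!) = 341149446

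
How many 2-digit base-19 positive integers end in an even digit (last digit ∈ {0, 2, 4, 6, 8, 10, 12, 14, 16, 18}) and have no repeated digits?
Last∈{0,2,4,6,8,10,12,14,16,18}. Last=0: 18. Last nonzero: 9×17×P(17,0) = 153. Total = 171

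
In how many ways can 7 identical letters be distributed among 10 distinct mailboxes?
C(7+10-1, 10-1) = C(16, 9) = 11440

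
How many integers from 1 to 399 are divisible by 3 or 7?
⌊399/3⌋ + ⌊399/7⌋ - ⌊399/21⌋ = 133 + 57 - 19 = 171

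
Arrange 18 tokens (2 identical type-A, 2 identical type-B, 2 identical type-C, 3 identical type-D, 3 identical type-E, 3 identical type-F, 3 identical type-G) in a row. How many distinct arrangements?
18! / (2! × 2! × 2! × 3! × 3! × 3! × 3!) = 617512896000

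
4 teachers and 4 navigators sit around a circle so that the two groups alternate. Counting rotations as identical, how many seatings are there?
Fix one of the teachers: (4-1)! ways for the remaining teachers, × 4! ways for the navigators = 6 × 24 = 144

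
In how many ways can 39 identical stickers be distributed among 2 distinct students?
C(39+2-1, 2-1) = C(40, 1) = 40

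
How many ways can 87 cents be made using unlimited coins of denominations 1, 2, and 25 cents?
Coefficient of x^87 in 1/(1-x^1) · 1/(1-x^2) · 1/(1-x^25). Case on j = number of 25-cent coins (j = 0..3); remainder r = 87 - 25j is made from {1,2} in ⌊r/2⌋+1 ways. r = 87, 62, 37, 12 → 44 + 32 + 19 + 7 = 102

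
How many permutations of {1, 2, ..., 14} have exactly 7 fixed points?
Choose the 7 fixed points C(14,7) = 3432, derange the rest: !7 = Σ_{j=0}^{7} (-1)^j·7!/j! = 5040 - 5040 + 2520 - 840 + 210 - 42 + 7 - 1 = 1854. Product = 3432 × 1854 = 6362928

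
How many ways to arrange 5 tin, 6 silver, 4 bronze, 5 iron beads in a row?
20! / (5! × 6! × 4! × 5!) = 9777287520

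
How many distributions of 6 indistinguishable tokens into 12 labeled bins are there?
C(6+12-1, 12-1) = C(17, 11) = 12376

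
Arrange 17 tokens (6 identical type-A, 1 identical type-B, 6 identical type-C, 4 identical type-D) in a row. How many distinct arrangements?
17! / (6! × 1! × 6! × 4!) = 28588560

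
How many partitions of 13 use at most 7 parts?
By conjugation, equals partitions of 13 into parts ≤ 7. Let r_j(i) = number of partitions of i into parts ≤ j, for i = 0..13. r_1(i) = 1 for all i; r_j(i) = r_{j-1}(i) + r_j(i-j). Rows j = 2..7: ≤2: 1 1 2 2 3 3 4 4 5 5 6 6 7 7; ≤3: 1 1 2 3 4 5 7 8 10 12 14 16 19 21; ≤4: 1 1 2 3 5 6 9 11 15 18 23 27 34 39; ≤5: 1 1 2 3 5 7 10 13 18 23 30 37 47 57; ≤6: 1 1 2 3 5 7 11 14 20 26 35 44 58 71; ≤7: 1 1 2 3 5 7 11 15 21 28 38 49 65 82. r_7(13) = 82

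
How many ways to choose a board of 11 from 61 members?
C(61,11) = 61!/(11!×50!) = 418094152866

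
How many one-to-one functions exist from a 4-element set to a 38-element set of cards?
P(38,4) = 38!/(38-4)! = 1771560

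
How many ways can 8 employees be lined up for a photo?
8! = 40320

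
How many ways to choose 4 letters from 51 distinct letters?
C(51,4) = 51!/(4!×47!) = 249900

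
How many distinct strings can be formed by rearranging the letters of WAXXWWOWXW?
10! / (3! × 5! × 1! × 1!) = 5040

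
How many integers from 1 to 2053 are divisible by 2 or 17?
⌊2053/2⌋ + ⌊2053/17⌋ - ⌊2053/34⌋ = 1026 + 120 - 60 = 1086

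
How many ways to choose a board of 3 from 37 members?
C(37,3) = 37!/(3!×34!) = 7770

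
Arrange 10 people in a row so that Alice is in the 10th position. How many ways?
Fix one position: (10-1)! = 362880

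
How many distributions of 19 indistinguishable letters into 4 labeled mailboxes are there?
C(19+4-1, 4-1) = C(22, 3) = 1540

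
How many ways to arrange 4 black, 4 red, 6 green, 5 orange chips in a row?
19! / (4! × 4! × 6! × 5!) = 2444321880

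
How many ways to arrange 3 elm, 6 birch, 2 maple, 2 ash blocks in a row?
13! / (3! × 6! × 2! × 2!) = 360360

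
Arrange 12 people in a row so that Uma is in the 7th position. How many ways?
Fix one position: (12-1)! = 39916800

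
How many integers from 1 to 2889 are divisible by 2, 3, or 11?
⌊2889/2⌋+⌊2889/3⌋+⌊2889/11⌋ - ⌊2889/6⌋-⌊2889/22⌋-⌊2889/33⌋ + ⌊2889/66⌋ = 1444+963+262 - 481-131-87 + 43 = 2013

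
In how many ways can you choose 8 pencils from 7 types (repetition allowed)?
C(8+7-1, 7-1) = C(14, 6) = 3003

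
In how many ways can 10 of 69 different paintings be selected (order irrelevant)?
C(69,10) = 69!/(10!×59!) = 340032449328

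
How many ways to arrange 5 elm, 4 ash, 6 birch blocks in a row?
15! / (5! × 4! × 6!) = 630630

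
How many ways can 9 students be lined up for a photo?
9! = 362880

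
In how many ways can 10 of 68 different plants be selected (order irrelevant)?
C(68,10) = 68!/(10!×58!) = 290752384208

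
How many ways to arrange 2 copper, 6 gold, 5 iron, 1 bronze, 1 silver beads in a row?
15! / (2! × 6! × 5! × 1! × 1!) = 7567560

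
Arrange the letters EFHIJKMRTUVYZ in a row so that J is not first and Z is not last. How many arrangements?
By inclusion-exclusion: 13! - 2×(13-1)! + (13-2)! = 6227020800 - 958003200 + 39916800 = 5308934400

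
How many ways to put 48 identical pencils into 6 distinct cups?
C(48+6-1, 6-1) = C(53, 5) = 2869685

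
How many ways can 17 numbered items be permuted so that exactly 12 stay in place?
Choose the 12 fixed points C(17,12) = 6188, derange the rest: !5 = Σ_{j=0}^{5} (-1)^j·5!/j! = 120 - 120 + 60 - 20 + 5 - 1 = 44. Product = 6188 × 44 = 272272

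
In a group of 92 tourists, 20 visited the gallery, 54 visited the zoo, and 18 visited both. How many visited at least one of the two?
|A∪B| = |A| + |B| - |A∩B| = 20 + 54 - 18 = 56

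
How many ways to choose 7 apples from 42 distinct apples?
C(42,7) = 42!/(7!×35!) = 26978328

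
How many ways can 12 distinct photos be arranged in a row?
12! = 479001600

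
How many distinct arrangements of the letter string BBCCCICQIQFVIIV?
15! / (2! × 2! × 4! × 4! × 1! × 2!) = 283783500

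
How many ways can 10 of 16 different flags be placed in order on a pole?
P(16,10) = 16!/(16-10)! = 29059430400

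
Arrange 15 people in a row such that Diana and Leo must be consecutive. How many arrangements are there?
Treat the 2 as one block: (15-2+1)! × 2! = 87178291200 × 2 = 174356582400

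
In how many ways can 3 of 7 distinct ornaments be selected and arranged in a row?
P(7,3) = 7!/(7-3)! = 210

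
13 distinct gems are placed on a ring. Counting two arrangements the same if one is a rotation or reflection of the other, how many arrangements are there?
(13-1)!/2 = 479001600/2 = 239500800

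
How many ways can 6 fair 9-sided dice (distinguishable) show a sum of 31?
Coefficient of x^31 in (x + x² + ... + x^9)^6. By inclusion-exclusion on dice exceeding 9: Σ_j (-1)^j C(6,j)·C(31-1-9j, 5) = C(6,0)·C(30,5) - C(6,1)·C(21,5) + C(6,2)·C(12,5) = 1·142506 - 6·20349 + 15·792 = 32292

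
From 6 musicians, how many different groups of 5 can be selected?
C(6,5) = 6!/(5!×1!) = 6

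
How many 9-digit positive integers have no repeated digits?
First digit: 9 choices (nonzero). Then descending: 9 × 9 × 8 × 7 × 6 × 5 × 4 × 3 × 2 = 3265920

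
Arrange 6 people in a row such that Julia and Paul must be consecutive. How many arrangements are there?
Treat the 2 as one block: (6-2+1)! × 2! = 120 × 2 = 240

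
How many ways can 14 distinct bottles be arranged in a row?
14! = 87178291200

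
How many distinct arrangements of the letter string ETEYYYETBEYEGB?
14! / (2! × 2! × 5! × 1! × 4!) = 7567560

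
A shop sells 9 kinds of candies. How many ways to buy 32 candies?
C(32+9-1, 9-1) = C(40, 8) = 76904685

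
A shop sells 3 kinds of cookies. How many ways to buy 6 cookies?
C(6+3-1, 3-1) = C(8, 2) = 28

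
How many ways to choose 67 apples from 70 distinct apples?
C(70,67) = 70!/(67!×3!) = 54740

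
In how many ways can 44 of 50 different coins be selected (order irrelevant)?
C(50,44) = 50!/(44!×6!) = 15890700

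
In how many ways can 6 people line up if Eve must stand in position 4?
Fix one position: (6-1)! = 120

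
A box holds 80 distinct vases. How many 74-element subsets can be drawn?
C(80,74) = 80!/(74!×6!) = 300500200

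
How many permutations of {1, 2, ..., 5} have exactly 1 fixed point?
Choose the 1 fixed point C(5,1) = 5, derange the rest: !4 = Σ_{j=0}^{4} (-1)^j·4!/j! = 24 - 24 + 12 - 4 + 1 = 9. Product = 5 × 9 = 45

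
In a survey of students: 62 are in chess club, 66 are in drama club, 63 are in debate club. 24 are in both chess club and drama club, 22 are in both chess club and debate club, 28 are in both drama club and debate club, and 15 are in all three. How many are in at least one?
|A∪B∪C| = 62+66+63-24-22-28+15 = 132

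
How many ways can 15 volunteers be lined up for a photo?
15! = 1307674368000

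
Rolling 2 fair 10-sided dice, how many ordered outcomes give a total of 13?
Coefficient of x^13 in (x + x² + ... + x^10)^2. By inclusion-exclusion on dice exceeding 10: Σ_j (-1)^j C(2,j)·C(13-1-10j, 1) = C(2,0)·C(12,1) - C(2,1)·C(2,1) = 1·12 - 2·2 = 8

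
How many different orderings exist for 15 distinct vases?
15! = 1307674368000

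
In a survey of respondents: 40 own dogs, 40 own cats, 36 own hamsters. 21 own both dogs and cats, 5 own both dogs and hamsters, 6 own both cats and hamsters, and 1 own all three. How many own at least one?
|A∪B∪C| = 40+40+36-21-5-6+1 = 85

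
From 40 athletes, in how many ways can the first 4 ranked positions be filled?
P(40,4) = 40!/(40-4)! = 2193360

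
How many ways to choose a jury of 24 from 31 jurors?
C(31,24) = 31!/(24!×7!) = 2629575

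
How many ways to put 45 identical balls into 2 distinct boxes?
C(45+2-1, 2-1) = C(46, 1) = 46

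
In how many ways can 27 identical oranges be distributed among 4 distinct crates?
C(27+4-1, 4-1) = C(30, 3) = 4060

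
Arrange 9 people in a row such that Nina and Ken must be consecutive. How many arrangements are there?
Treat the 2 as one block: (9-2+1)! × 2! = 40320 × 2 = 80640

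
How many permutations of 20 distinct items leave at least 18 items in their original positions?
Exactly j fixed points: C(20,j)·!(20-j); sum over j ≥ 18 (derangement numbers via !m = (m-1)·(!(m-1) + !(m-2)): !0..!2 = 1, 0, 1). Σ_{j=18}^{20} C(20,j)·!(20-j) = C(20,18)·!2 + C(20,19)·!1 + C(20,20)·!0 = 190·1 + 20·0 + 1·1 = 191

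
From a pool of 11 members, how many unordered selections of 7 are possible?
C(11,7) = 11!/(7!×4!) = 330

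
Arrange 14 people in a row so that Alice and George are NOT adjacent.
Total - adjacent = 14! - (14-1)!×2 = 87178291200 - 12454041600 = 74724249600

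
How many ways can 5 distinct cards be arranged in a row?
5! = 120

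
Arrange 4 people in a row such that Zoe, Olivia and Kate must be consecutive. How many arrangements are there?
Treat the 3 as one block: (4-3+1)! × 3! = 2 × 6 = 12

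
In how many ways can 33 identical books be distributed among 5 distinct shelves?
C(33+5-1, 5-1) = C(37, 4) = 66045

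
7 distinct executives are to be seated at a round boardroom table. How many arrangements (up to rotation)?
Circular: fix one position, arrange the rest. (7-1)! = 720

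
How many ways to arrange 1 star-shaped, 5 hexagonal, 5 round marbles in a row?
11! / (1! × 5! × 5!) = 2772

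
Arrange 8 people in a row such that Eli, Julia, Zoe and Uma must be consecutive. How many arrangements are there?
Treat the 4 as one block: (8-4+1)! × 4! = 120 × 24 = 2880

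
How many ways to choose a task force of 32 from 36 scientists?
C(36,32) = 36!/(32!×4!) = 58905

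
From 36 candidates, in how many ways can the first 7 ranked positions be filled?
P(36,7) = 36!/(36-7)! = 42072307200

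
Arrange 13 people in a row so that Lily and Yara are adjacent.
Treat as block: (13-1)! × 2! = 479001600 × 2 = 958003200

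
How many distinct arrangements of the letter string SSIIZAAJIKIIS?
13! / (1! × 1! × 1! × 2! × 5! × 3!) = 4324320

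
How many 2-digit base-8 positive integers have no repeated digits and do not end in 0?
Last digit: 7 nonzero choices. First digit: 6 (nonzero, ≠last). Middle 0: P(6,0) = 1. Total = 42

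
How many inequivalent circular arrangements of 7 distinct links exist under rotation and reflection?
(7-1)!/2 = 720/2 = 360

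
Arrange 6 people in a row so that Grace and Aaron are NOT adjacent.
Total - adjacent = 6! - (6-1)!×2 = 720 - 240 = 480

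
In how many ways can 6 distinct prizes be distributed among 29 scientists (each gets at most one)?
P(29,6) = 29!/(29-6)! = 342014400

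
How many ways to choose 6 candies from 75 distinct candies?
C(75,6) = 75!/(6!×69!) = 201359550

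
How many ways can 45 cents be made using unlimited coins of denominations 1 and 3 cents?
Coefficient of x^45 in 1/(1-x^1) · 1/(1-x^3). Use j coins of 3 for j = 0..⌊45/3⌋ = 15, the rest in 1s: 15 + 1 = 16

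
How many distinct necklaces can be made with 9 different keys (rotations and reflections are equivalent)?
(9-1)!/2 = 40320/2 = 20160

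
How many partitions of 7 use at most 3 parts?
By conjugation, equals partitions of 7 into parts ≤ 3. Let r_j(i) = number of partitions of i into parts ≤ j, for i = 0..7. r_1(i) = 1 for all i; r_j(i) = r_{j-1}(i) + r_j(i-j). Rows j = 2..3: ≤2: 1 1 2 2 3 3 4 4; ≤3: 1 1 2 3 4 5 7 8. r_3(7) = 8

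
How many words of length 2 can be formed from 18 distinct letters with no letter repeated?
P(18,2) = 18!/(18-2)! = 306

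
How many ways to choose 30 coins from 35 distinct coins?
C(35,30) = 35!/(30!×5!) = 324632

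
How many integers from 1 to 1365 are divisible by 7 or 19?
⌊1365/7⌋ + ⌊1365/19⌋ - ⌊1365/133⌋ = 195 + 71 - 10 = 256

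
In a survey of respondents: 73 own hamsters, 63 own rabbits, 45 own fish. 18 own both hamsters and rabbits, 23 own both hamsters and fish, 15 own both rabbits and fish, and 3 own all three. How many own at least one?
|A∪B∪C| = 73+63+45-18-23-15+3 = 128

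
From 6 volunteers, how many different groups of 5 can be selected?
C(6,5) = 6!/(5!×1!) = 6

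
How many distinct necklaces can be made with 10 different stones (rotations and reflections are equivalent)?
(10-1)!/2 = 362880/2 = 181440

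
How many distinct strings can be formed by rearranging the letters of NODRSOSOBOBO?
12! / (1! × 2! × 1! × 1! × 5! × 2!) = 997920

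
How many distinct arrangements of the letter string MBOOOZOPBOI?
11! / (1! × 2! × 5! × 1! × 1! × 1!) = 166320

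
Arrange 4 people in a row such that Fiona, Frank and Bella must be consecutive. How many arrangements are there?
Treat the 3 as one block: (4-3+1)! × 3! = 2 × 6 = 12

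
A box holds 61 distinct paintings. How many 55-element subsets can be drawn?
C(61,55) = 61!/(55!×6!) = 55525372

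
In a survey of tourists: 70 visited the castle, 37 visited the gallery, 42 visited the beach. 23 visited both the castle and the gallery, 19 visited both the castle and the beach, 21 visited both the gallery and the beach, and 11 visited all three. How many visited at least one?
|A∪B∪C| = 70+37+42-23-19-21+11 = 97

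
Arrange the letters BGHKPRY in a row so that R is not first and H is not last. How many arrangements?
By inclusion-exclusion: 7! - 2×(7-1)! + (7-2)! = 5040 - 1440 + 120 = 3720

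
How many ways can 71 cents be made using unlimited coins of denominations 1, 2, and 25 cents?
Coefficient of x^71 in 1/(1-x^1) · 1/(1-x^2) · 1/(1-x^25). Case on j = number of 25-cent coins (j = 0..2); remainder r = 71 - 25j is made from {1,2} in ⌊r/2⌋+1 ways. r = 71, 46, 21 → 36 + 24 + 11 = 71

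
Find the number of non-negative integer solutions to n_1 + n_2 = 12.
C(12+2-1, 2-1) = C(13, 1) = 13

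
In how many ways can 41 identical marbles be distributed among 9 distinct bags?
C(41+9-1, 9-1) = C(49, 8) = 450978066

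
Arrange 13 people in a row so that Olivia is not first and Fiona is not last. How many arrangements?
By inclusion-exclusion: 13! - 2×(13-1)! + (13-2)! = 6227020800 - 958003200 + 39916800 = 5308934400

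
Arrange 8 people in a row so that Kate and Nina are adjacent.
Treat as block: (8-1)! × 2! = 5040 × 2 = 10080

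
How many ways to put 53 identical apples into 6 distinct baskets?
C(53+6-1, 6-1) = C(58, 5) = 4582116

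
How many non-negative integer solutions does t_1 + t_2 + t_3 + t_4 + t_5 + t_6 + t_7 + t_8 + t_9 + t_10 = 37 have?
C(37+10-1, 10-1) = C(46, 9) = 1101716330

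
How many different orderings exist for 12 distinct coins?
12! = 479001600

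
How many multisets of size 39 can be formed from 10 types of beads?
C(39+10-1, 10-1) = C(48, 9) = 1677106640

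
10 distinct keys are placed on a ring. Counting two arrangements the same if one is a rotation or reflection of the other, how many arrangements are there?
(10-1)!/2 = 362880/2 = 181440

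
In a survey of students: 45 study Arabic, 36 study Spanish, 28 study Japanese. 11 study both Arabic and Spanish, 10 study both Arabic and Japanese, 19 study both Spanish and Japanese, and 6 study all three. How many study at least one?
|A∪B∪C| = 45+36+28-11-10-19+6 = 75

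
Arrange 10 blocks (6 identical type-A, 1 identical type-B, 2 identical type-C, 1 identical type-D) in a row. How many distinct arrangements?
10! / (6! × 1! × 2! × 1!) = 2520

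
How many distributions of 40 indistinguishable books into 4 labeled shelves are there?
C(40+4-1, 4-1) = C(43, 3) = 12341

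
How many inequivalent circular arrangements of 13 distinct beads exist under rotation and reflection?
(13-1)!/2 = 479001600/2 = 239500800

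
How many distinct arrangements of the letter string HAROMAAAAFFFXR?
14! / (5! × 1! × 3! × 2! × 1! × 1! × 1!) = 60540480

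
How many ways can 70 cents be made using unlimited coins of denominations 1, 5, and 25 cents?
Coefficient of x^70 in 1/(1-x^1) · 1/(1-x^5) · 1/(1-x^25). Case on j = number of 25-cent coins (j = 0..2); remainder r = 70 - 25j is made from {1,5} in ⌊r/5⌋+1 ways. r = 70, 45, 20 → 15 + 10 + 5 = 30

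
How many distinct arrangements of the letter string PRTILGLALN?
10! / (1! × 1! × 1! × 3! × 1! × 1! × 1! × 1!) = 604800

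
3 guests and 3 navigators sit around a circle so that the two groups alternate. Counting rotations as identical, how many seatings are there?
Fix one of the guests: (3-1)! ways for the remaining guests, × 3! ways for the navigators = 2 × 6 = 12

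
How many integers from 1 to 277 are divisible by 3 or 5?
⌊277/3⌋ + ⌊277/5⌋ - ⌊277/15⌋ = 92 + 55 - 18 = 129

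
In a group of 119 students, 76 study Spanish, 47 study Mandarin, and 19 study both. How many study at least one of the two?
|A∪B| = |A| + |B| - |A∩B| = 76 + 47 - 19 = 104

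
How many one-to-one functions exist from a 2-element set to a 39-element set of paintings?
P(39,2) = 39!/(39-2)! = 1482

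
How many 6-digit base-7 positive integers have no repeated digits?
First digit: 6 choices (nonzero). Then descending: 6 × 6 × 5 × 4 × 3 × 2 = 4320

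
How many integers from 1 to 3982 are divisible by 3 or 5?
⌊3982/3⌋ + ⌊3982/5⌋ - ⌊3982/15⌋ = 1327 + 796 - 265 = 1858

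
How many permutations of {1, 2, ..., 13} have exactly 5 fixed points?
Choose the 5 fixed points C(13,5) = 1287, derange the rest: !8 = Σ_{j=0}^{8} (-1)^j·8!/j! = 40320 - 40320 + 20160 - 6720 + 1680 - 336 + 56 - 8 + 1 = 14833. Product = 1287 × 14833 = 19090071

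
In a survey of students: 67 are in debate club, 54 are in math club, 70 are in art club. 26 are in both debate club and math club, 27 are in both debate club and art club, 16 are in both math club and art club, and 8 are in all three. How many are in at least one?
|A∪B∪C| = 67+54+70-26-27-16+8 = 130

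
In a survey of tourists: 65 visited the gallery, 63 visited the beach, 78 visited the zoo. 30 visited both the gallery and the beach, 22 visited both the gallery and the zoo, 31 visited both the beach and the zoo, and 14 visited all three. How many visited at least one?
|A∪B∪C| = 65+63+78-30-22-31+14 = 137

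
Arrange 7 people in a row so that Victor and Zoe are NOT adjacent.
Total - adjacent = 7! - (7-1)!×2 = 5040 - 1440 = 3600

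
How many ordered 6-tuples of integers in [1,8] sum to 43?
Coefficient of x^43 in (x + x² + ... + x^8)^6. By inclusion-exclusion on dice exceeding 8: Σ_j (-1)^j C(6,j)·C(43-1-8j, 5) = C(6,0)·C(42,5) - C(6,1)·C(34,5) + C(6,2)·C(26,5) - C(6,3)·C(18,5) + C(6,4)·C(10,5) = 1·850668 - 6·278256 + 15·65780 - 20·8568 + 15·252 = 252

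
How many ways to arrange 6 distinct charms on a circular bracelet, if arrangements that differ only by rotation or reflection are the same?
(6-1)!/2 = 120/2 = 60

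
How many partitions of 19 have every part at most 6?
Let r_j(i) = number of partitions of i into parts ≤ j, for i = 0..19. r_1(i) = 1 for all i; r_j(i) = r_{j-1}(i) + r_j(i-j). Rows j = 2..6: ≤2: 1 1 2 2 3 3 4 4 5 5 6 6 7 7 8 8 9 9 10 10; ≤3: 1 1 2 3 4 5 7 8 10 12 14 16 19 21 24 27 30 33 37 40; ≤4: 1 1 2 3 5 6 9 11 15 18 23 27 34 39 47 54 64 72 84 94; ≤5: 1 1 2 3 5 7 10 13 18 23 30 37 47 57 70 84 101 119 141 164; ≤6: 1 1 2 3 5 7 11 14 20 26 35 44 58 71 90 110 136 163 199 235. r_6(19) = 235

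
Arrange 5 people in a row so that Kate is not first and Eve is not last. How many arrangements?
By inclusion-exclusion: 5! - 2×(5-1)! + (5-2)! = 120 - 48 + 6 = 78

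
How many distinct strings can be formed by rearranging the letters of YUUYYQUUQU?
10! / (3! × 5! × 2!) = 2520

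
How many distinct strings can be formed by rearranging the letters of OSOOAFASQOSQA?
13! / (4! × 3! × 2! × 1! × 3!) = 3603600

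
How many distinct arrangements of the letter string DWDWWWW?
7! / (2! × 5!) = 21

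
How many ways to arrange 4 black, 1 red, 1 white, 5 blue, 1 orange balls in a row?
12! / (4! × 1! × 1! × 5! × 1!) = 166320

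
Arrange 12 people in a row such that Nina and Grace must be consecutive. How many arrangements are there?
Treat the 2 as one block: (12-2+1)! × 2! = 39916800 × 2 = 79833600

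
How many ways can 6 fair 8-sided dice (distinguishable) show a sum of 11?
Coefficient of x^11 in (x + x² + ... + x^8)^6. By inclusion-exclusion on dice exceeding 8: Σ_j (-1)^j C(6,j)·C(11-1-8j, 5) = C(6,0)·C(10,5) = 1·252 = 252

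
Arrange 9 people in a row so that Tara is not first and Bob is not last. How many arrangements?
By inclusion-exclusion: 9! - 2×(9-1)! + (9-2)! = 362880 - 80640 + 5040 = 287280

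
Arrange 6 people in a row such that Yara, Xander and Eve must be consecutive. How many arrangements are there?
Treat the 3 as one block: (6-3+1)! × 3! = 24 × 6 = 144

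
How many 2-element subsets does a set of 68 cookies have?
C(68,2) = 68!/(2!×66!) = 2278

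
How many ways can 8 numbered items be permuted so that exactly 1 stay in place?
Choose the 1 fixed point C(8,1) = 8, derange the rest: !7 = Σ_{j=0}^{7} (-1)^j·7!/j! = 5040 - 5040 + 2520 - 840 + 210 - 42 + 7 - 1 = 1854. Product = 8 × 1854 = 14832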